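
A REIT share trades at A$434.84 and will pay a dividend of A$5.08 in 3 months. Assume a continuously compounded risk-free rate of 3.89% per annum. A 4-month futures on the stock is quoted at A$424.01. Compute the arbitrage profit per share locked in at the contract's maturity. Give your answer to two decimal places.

PV(dividends) I = 5.08·e^(−0.0389·3/12) = 5.0308
Fair futures F* = (S − I)·e^(rT) = (434.84 − 5.0308)·e^0.012967 = 429.8092 × 1.013051 = 435.4186
Market A$424.01 < fair 435.4186: forward underpriced → reverse cash-and-carry (short the stock, invest proceeds at r, pay the dividends, go long the forward).
Profit at T = |F_mkt − F*| = |424.01 − 435.4186| = A$11.41 per share

A$11.41 per share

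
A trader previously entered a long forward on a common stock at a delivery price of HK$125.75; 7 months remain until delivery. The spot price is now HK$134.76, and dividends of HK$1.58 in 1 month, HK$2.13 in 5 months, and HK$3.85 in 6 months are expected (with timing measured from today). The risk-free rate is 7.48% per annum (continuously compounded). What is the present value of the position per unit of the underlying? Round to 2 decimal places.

PV(remaining dividends) I = 1.58·e^(−0.0748·1/12) + 2.13·e^(−0.0748·5/12) + 3.85·e^(−0.0748·6/12) = 7.3435
Current forward F = (S − I)·e^(rT) = (134.76 − 7.3435)·e^(0.0748·7/12) = 127.4165 × 1.044599 = 133.0991
Value (long) = (F − K)·e^(−rT) = (133.0991 − 125.75) × 0.957305 = 7.0353
Value = HK$7.04

HK$7.04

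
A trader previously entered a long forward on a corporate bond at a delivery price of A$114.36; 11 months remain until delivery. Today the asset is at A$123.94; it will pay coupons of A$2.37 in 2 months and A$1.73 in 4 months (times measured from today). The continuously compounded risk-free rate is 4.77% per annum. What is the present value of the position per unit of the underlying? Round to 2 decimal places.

A$10.42

PV(remaining coupons) I = 2.37·e^(−0.0477·2/12) + 1.73·e^(−0.0477·4/12) = 4.0539
Current forward F = (S − I)·e^(rT) = (123.94 − 4.0539)·e^(0.0477·11/12) = 119.8861 × 1.044695 = 125.2444
Value (long) = (F − K)·e^(−rT) = (125.2444 − 114.36) × 0.957217 = 10.4187
Value = A$10.42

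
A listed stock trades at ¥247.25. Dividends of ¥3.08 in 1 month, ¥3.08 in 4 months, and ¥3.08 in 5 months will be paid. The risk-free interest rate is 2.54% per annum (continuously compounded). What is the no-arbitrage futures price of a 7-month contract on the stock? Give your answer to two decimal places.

¥241.63

PV(dividends) I = 3.08·e^(−0.0254·1/12) + 3.08·e^(−0.0254·4/12) + 3.08·e^(−0.0254·5/12)
I = 3.0735 + 3.0540 + 3.0476 = 9.1751
F = (S − I)·e^(rT) = (247.25 − 9.1751) · e^(0.0254·7/12)
= 238.0749 · e^0.014817 = 238.0749 × 1.014927 = ¥241.63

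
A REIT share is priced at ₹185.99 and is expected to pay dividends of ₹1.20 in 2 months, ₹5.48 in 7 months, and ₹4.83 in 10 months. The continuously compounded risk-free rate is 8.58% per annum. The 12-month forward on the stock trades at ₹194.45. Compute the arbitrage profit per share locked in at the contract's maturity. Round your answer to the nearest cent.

PV(dividends) I = 1.20·e^(−0.0858·2/12) + 5.48·e^(−0.0858·7/12) + 4.83·e^(−0.0858·10/12) = 10.8922
Fair forward F* = (S − I)·e^(rT) = (185.99 − 10.8922)·e^0.085800 = 175.0978 × 1.089588 = 190.7845
Market ₹194.45 > fair 190.7845: forward overpriced → cash-and-carry (borrow at r, buy the stock and collect the dividends, short the forward).
Profit at T = |F_mkt − F*| = |194.45 − 190.7845| = ₹3.67 per share

₹3.67 per share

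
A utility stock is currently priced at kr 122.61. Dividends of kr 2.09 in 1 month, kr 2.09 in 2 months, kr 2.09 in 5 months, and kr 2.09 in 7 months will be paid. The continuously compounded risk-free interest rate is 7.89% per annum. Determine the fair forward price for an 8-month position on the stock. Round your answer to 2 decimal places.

kr 120.63

PV(dividends) I = 2.09·e^(−0.0789·1/12) + 2.09·e^(−0.0789·2/12) + 2.09·e^(−0.0789·5/12) + 2.09·e^(−0.0789·7/12)
I = 2.0763 + 2.0627 + 2.0224 + 1.9960 = 8.1574
F = (S − I)·e^(rT) = (122.61 − 8.1574) · e^(0.0789·8/12)
= 114.4526 · e^0.052600 = 114.4526 × 1.054008 = kr 120.63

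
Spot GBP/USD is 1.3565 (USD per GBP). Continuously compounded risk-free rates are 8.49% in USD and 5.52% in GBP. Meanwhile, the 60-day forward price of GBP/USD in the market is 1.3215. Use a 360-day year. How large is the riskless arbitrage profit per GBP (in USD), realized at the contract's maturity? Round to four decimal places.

0.0417 per GBP (in USD)

Fair forward: F* = S·e^(carry·T), with carry = (r_USD − r_GBP) = 0.0849 − 0.0552 = 0.0297
F* = 1.3565 · e^(0.0297 × 60/360) = 1.3565 · e^0.004950 = 1.3565 × 1.004962 = 1.3632
Market 1.3215 < fair 1.3632: forward underpriced → reverse cash-and-carry (short spot, go long the forward).
At maturity, profit = |F_mkt − F*| = |1.3215 − 1.3632| = 0.0417 per GBP (in USD)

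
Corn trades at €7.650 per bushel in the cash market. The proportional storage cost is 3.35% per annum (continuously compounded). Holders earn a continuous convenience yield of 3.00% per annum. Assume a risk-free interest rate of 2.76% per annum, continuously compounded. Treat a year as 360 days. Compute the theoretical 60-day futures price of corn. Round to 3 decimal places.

Net carry = r + u − y = 0.0276 + 0.0335 − 0.0300 = 0.0311
F = S·e^((r+u−y)T) = 7.650 · e^(0.0311 × 60/360) = 7.650 · e^0.005183
= 7.650 × 1.005196 = €7.690 per bushel

€7.690 per bushel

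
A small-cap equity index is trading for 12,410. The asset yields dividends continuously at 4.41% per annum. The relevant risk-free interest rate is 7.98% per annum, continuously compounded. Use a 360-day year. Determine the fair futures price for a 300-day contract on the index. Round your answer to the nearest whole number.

F = S·e^((r − q)T) = 12410 · e^((0.0798 − 0.0441) × 300/360)
= 12410 · e^0.029750 = 12410 × 1.030197
F = 12,785

12,785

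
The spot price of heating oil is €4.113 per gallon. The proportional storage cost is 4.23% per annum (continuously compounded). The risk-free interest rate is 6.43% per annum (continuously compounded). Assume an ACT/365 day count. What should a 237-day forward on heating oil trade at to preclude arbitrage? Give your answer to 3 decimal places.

€4.408 per gallon

Net carry = r + u − y = 0.0643 + 0.0423 − 0.0000 = 0.1066
F = S·e^((r+u−y)T) = 4.113 · e^(0.1066 × 237/365) = 4.113 · e^0.069217
= 4.113 × 1.071669 = €4.408 per gallon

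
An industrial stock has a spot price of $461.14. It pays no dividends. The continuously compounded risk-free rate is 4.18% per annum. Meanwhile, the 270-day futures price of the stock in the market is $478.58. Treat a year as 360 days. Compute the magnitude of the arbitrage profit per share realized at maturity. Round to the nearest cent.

Fair futures: F* = S·e^(carry·T), with carry = r = 0.0418
F* = 461.14 · e^(0.0418 × 270/360) = 461.14 · e^0.031350 = 461.14 × 1.031847 = $475.8259
Market $478.58 > fair $475.8259: forward overpriced → cash-and-carry (buy spot, short the forward).
At maturity, profit = |F_mkt − F*| = |478.58 − 475.8259| = $2.75 per share

$2.75 per share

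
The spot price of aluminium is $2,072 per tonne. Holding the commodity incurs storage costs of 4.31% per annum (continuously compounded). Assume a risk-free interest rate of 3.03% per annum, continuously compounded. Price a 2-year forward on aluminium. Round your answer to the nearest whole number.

Net carry = r + u − y = 0.0303 + 0.0431 − 0.0000 = 0.0734
F = S·e^((r+u−y)T) = 2072 · e^(0.0734 × 2) = 2072 · e^0.146800
= 2072 × 1.158122 = $2,400 per tonne

$2,400 per tonne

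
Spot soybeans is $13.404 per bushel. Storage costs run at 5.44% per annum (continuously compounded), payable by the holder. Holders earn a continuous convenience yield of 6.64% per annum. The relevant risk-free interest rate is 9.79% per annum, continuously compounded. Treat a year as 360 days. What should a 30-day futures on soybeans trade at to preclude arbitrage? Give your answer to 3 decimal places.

$13.500 per bushel

Net carry = r + u − y = 0.0979 + 0.0544 − 0.0664 = 0.0859
F = S·e^((r+u−y)T) = 13.404 · e^(0.0859 × 30/360) = 13.404 · e^0.007158
= 13.404 × 1.007184 = $13.500 per bushel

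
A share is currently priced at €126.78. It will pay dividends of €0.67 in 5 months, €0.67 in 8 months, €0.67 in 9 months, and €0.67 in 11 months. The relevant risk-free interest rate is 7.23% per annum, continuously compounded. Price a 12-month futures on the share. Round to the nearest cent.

PV(dividends) I = 0.67·e^(−0.0723·5/12) + 0.67·e^(−0.0723·8/12) + 0.67·e^(−0.0723·9/12) + 0.67·e^(−0.0723·11/12)
I = 0.6501 + 0.6385 + 0.6346 + 0.6270 = 2.5502
F = (S − I)·e^(rT) = (126.78 − 2.5502) · e^(0.0723·12/12)
= 124.2298 · e^0.072300 = 124.2298 × 1.074978 = €133.54

€133.54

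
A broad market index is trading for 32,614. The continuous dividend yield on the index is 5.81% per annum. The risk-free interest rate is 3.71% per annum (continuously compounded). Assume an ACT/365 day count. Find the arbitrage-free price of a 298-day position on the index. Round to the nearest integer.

F = S·e^((r − q)T) = 32614 · e^((0.0371 − 0.0581) × 298/365)
= 32614 · e^-0.017145 = 32614 × 0.983001
F = 32,060

32,060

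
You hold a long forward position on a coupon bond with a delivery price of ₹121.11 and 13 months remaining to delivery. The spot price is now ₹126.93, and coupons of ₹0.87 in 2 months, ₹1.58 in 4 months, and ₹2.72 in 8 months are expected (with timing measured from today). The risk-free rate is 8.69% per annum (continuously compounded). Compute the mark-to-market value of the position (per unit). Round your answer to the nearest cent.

₹11.74

PV(remaining coupons) I = 0.87·e^(−0.0869·2/12) + 1.58·e^(−0.0869·4/12) + 2.72·e^(−0.0869·8/12) = 4.9593
Current forward F = (S − I)·e^(rT) = (126.93 − 4.9593)·e^(0.0869·13/12) = 121.9707 × 1.098715 = 134.0110
Value (long) = (F − K)·e^(−rT) = (134.0110 − 121.11) × 0.910154 = 11.7419
Value = ₹11.74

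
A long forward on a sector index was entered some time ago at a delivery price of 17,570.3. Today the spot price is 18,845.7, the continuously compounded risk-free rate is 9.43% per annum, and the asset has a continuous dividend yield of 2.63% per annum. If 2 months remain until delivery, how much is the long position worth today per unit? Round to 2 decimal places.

Current fair forward for the remaining 2 months: F = S·e^((r − q)·T), (r − q) = 0.0943 − 0.0263 = 0.0680
F = 18845.7 · e^(0.0680 × 2/12) = 18845.7 × 1.01139780 = 19060.4995
Value of long forward = (F − K)·e^(−rT) = (19060.4995 − 17570.3) · e^(−0.0943·2/12)
= 1490.1995 × 0.98440620 = 1466.96

1466.96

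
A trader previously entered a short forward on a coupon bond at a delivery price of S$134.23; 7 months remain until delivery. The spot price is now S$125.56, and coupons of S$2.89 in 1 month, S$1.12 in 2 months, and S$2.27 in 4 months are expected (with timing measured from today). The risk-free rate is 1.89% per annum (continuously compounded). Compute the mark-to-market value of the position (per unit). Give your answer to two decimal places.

PV(remaining coupons) I = 2.89·e^(−0.0189·1/12) + 1.12·e^(−0.0189·2/12) + 2.27·e^(−0.0189·4/12) = 6.2577
Current forward F = (S − I)·e^(rT) = (125.56 − 6.2577)·e^(0.0189·7/12) = 119.3023 × 1.011086 = 120.6249
Value (long) = (F − K)·e^(−rT) = (120.6249 − 134.23) × 0.989036 = -13.4559
Short position value = −(long value) = S$13.46

S$13.46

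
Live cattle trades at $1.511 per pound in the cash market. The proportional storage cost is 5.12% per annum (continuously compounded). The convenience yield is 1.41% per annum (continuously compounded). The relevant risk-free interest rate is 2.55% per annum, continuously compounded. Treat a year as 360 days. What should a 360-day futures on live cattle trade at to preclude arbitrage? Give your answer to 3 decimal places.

$1.609 per pound

Net carry = r + u − y = 0.0255 + 0.0512 − 0.0141 = 0.0626
F = S·e^((r+u−y)T) = 1.511 · e^(0.0626 × 360/360) = 1.511 · e^0.062600
= 1.511 × 1.064601 = $1.609 per pound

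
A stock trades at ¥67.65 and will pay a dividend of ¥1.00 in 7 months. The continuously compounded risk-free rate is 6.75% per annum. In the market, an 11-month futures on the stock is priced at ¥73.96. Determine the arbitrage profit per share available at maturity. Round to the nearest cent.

¥3.01 per share

PV(dividends) I = 1.00·e^(−0.0675·7/12) = 0.9614
Fair futures F* = (S − I)·e^(rT) = (67.65 − 0.9614)·e^0.061875 = 66.6886 × 1.063829 = 70.9453
Market ¥73.96 > fair 70.9453: forward overpriced → cash-and-carry (borrow at r, buy the stock and collect the dividends, short the forward).
Profit at T = |F_mkt − F*| = |73.96 − 70.9453| = ¥3.01 per share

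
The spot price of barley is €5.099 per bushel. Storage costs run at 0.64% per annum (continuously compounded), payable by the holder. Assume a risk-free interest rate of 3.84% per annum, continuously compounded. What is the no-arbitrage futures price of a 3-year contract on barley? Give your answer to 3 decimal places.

€5.832 per bushel

Net carry = r + u − y = 0.0384 + 0.0064 − 0.0000 = 0.0448
F = S·e^((r+u−y)T) = 5.099 · e^(0.0448 × 3) = 5.099 · e^0.134400
= 5.099 × 1.143850 = €5.832 per bushel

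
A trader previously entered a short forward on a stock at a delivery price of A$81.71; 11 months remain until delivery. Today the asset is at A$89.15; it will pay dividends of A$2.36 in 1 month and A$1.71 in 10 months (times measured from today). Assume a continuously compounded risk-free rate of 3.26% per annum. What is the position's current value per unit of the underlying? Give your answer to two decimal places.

PV(remaining dividends) I = 2.36·e^(−0.0326·1/12) + 1.71·e^(−0.0326·10/12) = 4.0178
Current forward F = (S − I)·e^(rT) = (89.15 − 4.0178)·e^(0.0326·11/12) = 85.1322 × 1.030334 = 87.7146
Value (long) = (F − K)·e^(−rT) = (87.7146 − 81.71) × 0.970559 = 5.8278
Short position value = −(long value) = -A$5.83

-A$5.83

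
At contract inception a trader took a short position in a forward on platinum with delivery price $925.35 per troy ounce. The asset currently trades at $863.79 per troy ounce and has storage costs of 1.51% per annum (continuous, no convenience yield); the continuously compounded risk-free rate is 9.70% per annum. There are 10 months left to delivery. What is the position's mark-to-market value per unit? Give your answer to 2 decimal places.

-$21.23 per troy ounce

Current fair forward for the remaining 10 months: F = S·e^((r + u)·T), (r + u) = 0.0970 + 0.0151 = 0.1121
F = 863.79 · e^(0.1121 × 10/12) = 863.79 × 1.097919 = 948.3715
Value of long forward = (F − K)·e^(−rT) = (948.3715 − 925.35) · e^(−0.0970·10/12)
= 23.0215 × 0.922347 = 21.23
Short position value = −(long value) = -$21.23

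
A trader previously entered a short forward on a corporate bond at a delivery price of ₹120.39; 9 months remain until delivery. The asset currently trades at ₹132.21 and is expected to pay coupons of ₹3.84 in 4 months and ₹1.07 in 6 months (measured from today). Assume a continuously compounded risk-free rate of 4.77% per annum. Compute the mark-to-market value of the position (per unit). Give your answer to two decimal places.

-₹11.23

PV(remaining coupons) I = 3.84·e^(−0.0477·4/12) + 1.07·e^(−0.0477·6/12) = 4.8242
Current forward F = (S − I)·e^(rT) = (132.21 − 4.8242)·e^(0.0477·9/12) = 127.3858 × 1.036423 = 132.0256
Value (long) = (F − K)·e^(−rT) = (132.0256 − 120.39) × 0.964857 = 11.2267
Short position value = −(long value) = -₹11.23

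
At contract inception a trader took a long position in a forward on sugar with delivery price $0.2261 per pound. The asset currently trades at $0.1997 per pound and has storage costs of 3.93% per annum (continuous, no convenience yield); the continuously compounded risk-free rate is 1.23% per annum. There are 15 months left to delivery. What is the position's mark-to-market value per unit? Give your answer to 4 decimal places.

-$0.0129 per pound

Current fair forward for the remaining 15 months: F = S·e^((r + u)·T), (r + u) = 0.0123 + 0.0393 = 0.0516
F = 0.1997 · e^(0.0516 × 15/12) = 0.1997 × 1.066626 = 0.2130
Value of long forward = (F − K)·e^(−rT) = (0.2130 − 0.2261) · e^(−0.0123·15/12)
= -0.0131 × 0.984743 = -0.0129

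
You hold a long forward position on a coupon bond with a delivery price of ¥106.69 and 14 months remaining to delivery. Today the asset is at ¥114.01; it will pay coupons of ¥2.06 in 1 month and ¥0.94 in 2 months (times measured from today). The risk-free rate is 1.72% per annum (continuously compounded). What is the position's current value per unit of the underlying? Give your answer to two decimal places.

¥6.45

PV(remaining coupons) I = 2.06·e^(−0.0172·1/12) + 0.94·e^(−0.0172·2/12) = 2.9944
Current forward F = (S − I)·e^(rT) = (114.01 − 2.9944)·e^(0.0172·14/12) = 111.0156 × 1.020269 = 113.2658
Value (long) = (F − K)·e^(−rT) = (113.2658 − 106.69) × 0.980133 = 6.4452
Value = ¥6.45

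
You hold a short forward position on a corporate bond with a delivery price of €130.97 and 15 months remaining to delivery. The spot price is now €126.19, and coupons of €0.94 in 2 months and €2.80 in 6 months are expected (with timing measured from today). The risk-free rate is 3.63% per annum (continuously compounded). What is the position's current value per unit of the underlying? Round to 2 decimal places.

PV(remaining coupons) I = 0.94·e^(−0.0363·2/12) + 2.80·e^(−0.0363·6/12) = 3.6840
Current forward F = (S − I)·e^(rT) = (126.19 − 3.6840)·e^(0.0363·15/12) = 122.5060 × 1.046420 = 128.1927
Value (long) = (F − K)·e^(−rT) = (128.1927 − 130.97) × 0.955639 = -2.6541
Short position value = −(long value) = €2.65

€2.65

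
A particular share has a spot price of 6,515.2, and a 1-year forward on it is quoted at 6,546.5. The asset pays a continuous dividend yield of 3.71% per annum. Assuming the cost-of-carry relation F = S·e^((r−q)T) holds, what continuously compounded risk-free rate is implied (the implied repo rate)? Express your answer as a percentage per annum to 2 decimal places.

4.19%

From F = S·e^((r−q)T): (r − q) = ln(F/S)/T
ln(6546.5/6515.2) = ln(1.004804) = 0.004792
(r − q) = 0.004792 / (12/12) = 0.004792
r = ln(F/S)/T + q = 0.004792 + 0.0371 = 0.041892
r = 4.19%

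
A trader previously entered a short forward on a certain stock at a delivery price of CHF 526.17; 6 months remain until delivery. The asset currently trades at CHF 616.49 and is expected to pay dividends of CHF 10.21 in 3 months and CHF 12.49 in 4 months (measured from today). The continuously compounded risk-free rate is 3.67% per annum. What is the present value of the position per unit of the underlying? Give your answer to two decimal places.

PV(remaining dividends) I = 10.21·e^(−0.0367·3/12) + 12.49·e^(−0.0367·4/12) = 22.4549
Current forward F = (S − I)·e^(rT) = (616.49 − 22.4549)·e^(0.0367·6/12) = 594.0351 × 1.018519 = 605.0360
Value (long) = (F − K)·e^(−rT) = (605.0360 − 526.17) × 0.981817 = 77.4320
Short position value = −(long value) = -CHF 77.43

-CHF 77.43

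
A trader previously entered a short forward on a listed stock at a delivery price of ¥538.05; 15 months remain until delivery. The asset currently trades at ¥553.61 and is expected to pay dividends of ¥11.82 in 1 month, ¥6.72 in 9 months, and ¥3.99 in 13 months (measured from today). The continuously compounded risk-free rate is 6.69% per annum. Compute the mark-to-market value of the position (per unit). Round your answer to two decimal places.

PV(remaining dividends) I = 11.82·e^(−0.0669·1/12) + 6.72·e^(−0.0669·9/12) + 3.99·e^(−0.0669·13/12) = 21.8565
Current forward F = (S − I)·e^(rT) = (553.61 − 21.8565)·e^(0.0669·15/12) = 531.7535 × 1.087221 = 578.1336
Value (long) = (F − K)·e^(−rT) = (578.1336 − 538.05) × 0.919776 = 36.8679
Short position value = −(long value) = -¥36.87

-¥36.87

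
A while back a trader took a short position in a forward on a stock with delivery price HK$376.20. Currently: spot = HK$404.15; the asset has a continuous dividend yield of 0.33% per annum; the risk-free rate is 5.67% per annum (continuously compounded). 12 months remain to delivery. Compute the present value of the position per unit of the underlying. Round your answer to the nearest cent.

-HK$47.36

Current fair forward for the remaining 12 months: F = S·e^((r − q)·T), (r − q) = 0.0567 − 0.0033 = 0.0534
F = 404.15 · e^(0.0534 × 12/12) = 404.15 × 1.054852 = 426.3184
Value of long forward = (F − K)·e^(−rT) = (426.3184 − 376.20) · e^(−0.0567·12/12)
= 50.1184 × 0.944877 = 47.36
Short position value = −(long value) = -HK$47.36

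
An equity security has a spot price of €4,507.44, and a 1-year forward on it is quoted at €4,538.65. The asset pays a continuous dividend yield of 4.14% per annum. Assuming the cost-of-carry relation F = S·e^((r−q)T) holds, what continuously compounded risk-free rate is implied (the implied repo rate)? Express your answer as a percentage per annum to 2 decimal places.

4.83%

From F = S·e^((r−q)T): (r − q) = ln(F/S)/T
ln(4538.65/4507.44) = ln(1.006924) = 0.006900
(r − q) = 0.006900 / (1) = 0.006900
r = ln(F/S)/T + q = 0.006900 + 0.0414 = 0.048300
r = 4.83%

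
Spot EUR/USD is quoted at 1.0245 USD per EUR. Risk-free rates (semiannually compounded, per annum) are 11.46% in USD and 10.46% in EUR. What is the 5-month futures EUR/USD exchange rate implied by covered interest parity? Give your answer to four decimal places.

By covered interest parity, F = S · (1+r_USD/2)^(2T) / (1+r_EUR/2)^(2T)
= 1.0245 × 1.047527 / 1.043397 = 1.0245 × 1.003958
F = 1.0286 USD per EUR

1.0286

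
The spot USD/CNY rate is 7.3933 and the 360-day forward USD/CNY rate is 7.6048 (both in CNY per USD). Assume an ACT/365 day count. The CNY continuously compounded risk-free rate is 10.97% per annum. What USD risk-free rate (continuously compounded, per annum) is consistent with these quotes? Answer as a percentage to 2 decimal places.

8.11%

F = S·e^((r_CNY − r_USD)T) ⇒ r_USD = r_CNY − ln(F/S)/T
ln(7.6048/7.3933) = 0.028205; /(360/365) = 0.028597
r_USD = 0.1097 − 0.028597 = 0.081103
r_USD = 8.11%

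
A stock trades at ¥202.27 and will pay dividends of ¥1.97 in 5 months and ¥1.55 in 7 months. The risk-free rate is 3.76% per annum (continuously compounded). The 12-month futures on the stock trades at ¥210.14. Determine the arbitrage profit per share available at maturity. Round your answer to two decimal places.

¥3.71 per share

PV(dividends) I = 1.97·e^(−0.0376·5/12) + 1.55·e^(−0.0376·7/12) = 3.4558
Fair futures F* = (S − I)·e^(rT) = (202.27 − 3.4558)·e^0.037600 = 198.8142 × 1.038316 = 206.4320
Market ¥210.14 > fair 206.4320: forward overpriced → cash-and-carry (borrow at r, buy the stock and collect the dividends, short the forward).
Profit at T = |F_mkt − F*| = |210.14 − 206.4320| = ¥3.71 per share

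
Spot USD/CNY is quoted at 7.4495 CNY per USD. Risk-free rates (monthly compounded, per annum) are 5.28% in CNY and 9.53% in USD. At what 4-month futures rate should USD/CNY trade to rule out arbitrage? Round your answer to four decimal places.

7.3453

By covered interest parity, F = S · (1+r_CNY/12)^(12T) / (1+r_USD/12)^(12T)
= 7.4495 × 1.017717 / 1.032147 = 7.4495 × 0.986019
F = 7.3453 CNY per USD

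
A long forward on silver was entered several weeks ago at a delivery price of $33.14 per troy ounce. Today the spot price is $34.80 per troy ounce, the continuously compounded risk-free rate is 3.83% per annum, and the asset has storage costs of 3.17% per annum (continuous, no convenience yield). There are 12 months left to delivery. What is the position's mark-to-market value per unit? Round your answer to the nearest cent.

Current fair forward for the remaining 12 months: F = S·e^((r + u)·T), (r + u) = 0.0383 + 0.0317 = 0.0700
F = 34.80 · e^(0.0700 × 12/12) = 34.80 × 1.072508 = 37.3233
Value of long forward = (F − K)·e^(−rT) = (37.3233 − 33.14) · e^(−0.0383·12/12)
= 4.1833 × 0.962424 = 4.03

$4.03 per troy ounce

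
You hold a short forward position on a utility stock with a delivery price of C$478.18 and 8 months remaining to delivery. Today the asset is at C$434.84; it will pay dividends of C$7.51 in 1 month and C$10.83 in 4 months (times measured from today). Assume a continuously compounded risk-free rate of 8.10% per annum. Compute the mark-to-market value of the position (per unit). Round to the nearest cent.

PV(remaining dividends) I = 7.51·e^(−0.0810·1/12) + 10.83·e^(−0.0810·4/12) = 18.0010
Current forward F = (S − I)·e^(rT) = (434.84 − 18.0010)·e^(0.0810·8/12) = 416.8390 × 1.055485 = 439.9673
Value (long) = (F − K)·e^(−rT) = (439.9673 − 478.18) × 0.947432 = -36.2039
Short position value = −(long value) = C$36.20

C$36.20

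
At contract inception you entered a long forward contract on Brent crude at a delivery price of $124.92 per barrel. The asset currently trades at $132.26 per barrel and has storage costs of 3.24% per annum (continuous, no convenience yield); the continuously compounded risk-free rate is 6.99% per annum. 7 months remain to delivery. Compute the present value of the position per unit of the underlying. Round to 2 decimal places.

Current fair forward for the remaining 7 months: F = S·e^((r + u)·T), (r + u) = 0.0699 + 0.0324 = 0.1023
F = 132.26 · e^(0.1023 × 7/12) = 132.26 × 1.061492 = 140.3929
Value of long forward = (F − K)·e^(−rT) = (140.3929 − 124.92) · e^(−0.0699·7/12)
= 15.4729 × 0.960045 = 14.85

$14.85 per barrel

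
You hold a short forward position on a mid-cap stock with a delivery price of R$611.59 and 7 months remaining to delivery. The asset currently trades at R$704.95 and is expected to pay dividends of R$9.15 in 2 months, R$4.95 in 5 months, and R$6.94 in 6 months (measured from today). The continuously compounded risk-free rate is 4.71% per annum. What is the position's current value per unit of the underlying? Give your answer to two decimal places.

PV(remaining dividends) I = 9.15·e^(−0.0471·2/12) + 4.95·e^(−0.0471·5/12) + 6.94·e^(−0.0471·6/12) = 20.7107
Current forward F = (S − I)·e^(rT) = (704.95 − 20.7107)·e^(0.0471·7/12) = 684.2393 × 1.027856 = 703.2995
Value (long) = (F − K)·e^(−rT) = (703.2995 − 611.59) × 0.972899 = 89.2241
Short position value = −(long value) = -R$89.22

-R$89.22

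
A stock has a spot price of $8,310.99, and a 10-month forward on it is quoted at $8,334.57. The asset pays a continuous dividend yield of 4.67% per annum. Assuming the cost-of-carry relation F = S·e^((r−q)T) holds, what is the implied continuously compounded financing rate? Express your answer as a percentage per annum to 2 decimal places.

5.01%

From F = S·e^((r−q)T): (r − q) = ln(F/S)/T
ln(8334.57/8310.99) = ln(1.002837) = 0.002833
(r − q) = 0.002833 / (10/12) = 0.003400
r = ln(F/S)/T + q = 0.003400 + 0.0467 = 0.050100
r = 5.01%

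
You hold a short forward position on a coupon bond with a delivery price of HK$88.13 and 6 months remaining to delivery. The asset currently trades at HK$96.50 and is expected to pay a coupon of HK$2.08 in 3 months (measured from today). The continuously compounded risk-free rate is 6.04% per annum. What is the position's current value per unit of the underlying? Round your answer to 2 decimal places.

-HK$8.94

PV(remaining coupons) I = 2.08·e^(−0.0604·3/12) = 2.0488
Current forward F = (S − I)·e^(rT) = (96.50 − 2.0488)·e^(0.0604·6/12) = 94.4512 × 1.030661 = 97.3472
Value (long) = (F − K)·e^(−rT) = (97.3472 − 88.13) × 0.970251 = 8.9430
Short position value = −(long value) = -HK$8.94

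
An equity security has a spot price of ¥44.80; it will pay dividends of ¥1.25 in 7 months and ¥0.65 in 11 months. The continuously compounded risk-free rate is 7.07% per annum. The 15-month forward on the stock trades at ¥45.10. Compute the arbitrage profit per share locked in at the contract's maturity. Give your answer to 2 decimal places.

¥1.86 per share

PV(dividends) I = 1.25·e^(−0.0707·7/12) + 0.65·e^(−0.0707·11/12) = 1.8087
Fair forward F* = (S − I)·e^(rT) = (44.80 − 1.8087)·e^0.088375 = 42.9913 × 1.092398 = 46.9636
Market ¥45.10 < fair 46.9636: forward underpriced → reverse cash-and-carry (short the stock, invest proceeds at r, pay the dividends, go long the forward).
Profit at T = |F_mkt − F*| = |45.10 − 46.9636| = ¥1.86 per share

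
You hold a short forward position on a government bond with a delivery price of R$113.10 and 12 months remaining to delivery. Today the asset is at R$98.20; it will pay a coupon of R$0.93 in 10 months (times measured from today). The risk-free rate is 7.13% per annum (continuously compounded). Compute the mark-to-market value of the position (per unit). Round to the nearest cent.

R$7.99

PV(remaining coupons) I = 0.93·e^(−0.0713·10/12) = 0.8764
Current forward F = (S − I)·e^(rT) = (98.20 − 0.8764)·e^(0.0713·12/12) = 97.3236 × 1.073903 = 104.5161
Value (long) = (F − K)·e^(−rT) = (104.5161 − 113.10) × 0.931182 = -7.9932
Short position value = −(long value) = R$7.99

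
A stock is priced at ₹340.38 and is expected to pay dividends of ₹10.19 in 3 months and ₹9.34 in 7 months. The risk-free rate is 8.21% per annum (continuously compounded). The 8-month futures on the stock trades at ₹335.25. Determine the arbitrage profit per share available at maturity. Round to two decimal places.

PV(dividends) I = 10.19·e^(−0.0821·3/12) + 9.34·e^(−0.0821·7/12) = 18.8862
Fair futures F* = (S − I)·e^(rT) = (340.38 − 18.8862)·e^0.054733 = 321.4938 × 1.056259 = 339.5807
Market ₹335.25 < fair 339.5807: forward underpriced → reverse cash-and-carry (short the stock, invest proceeds at r, pay the dividends, go long the forward).
Profit at T = |F_mkt − F*| = |335.25 − 339.5807| = ₹4.33 per share

₹4.33 per share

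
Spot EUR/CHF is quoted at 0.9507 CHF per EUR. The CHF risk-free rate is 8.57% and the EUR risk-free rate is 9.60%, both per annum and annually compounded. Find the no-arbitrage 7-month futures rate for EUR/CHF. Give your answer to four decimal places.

By covered interest parity, F = S · (1+r_CHF)^T / (1+r_EUR)^T
= 0.9507 × 1.049133 / 1.054928 = 0.9507 × 0.994507
F = 0.9455 CHF per EUR

0.9455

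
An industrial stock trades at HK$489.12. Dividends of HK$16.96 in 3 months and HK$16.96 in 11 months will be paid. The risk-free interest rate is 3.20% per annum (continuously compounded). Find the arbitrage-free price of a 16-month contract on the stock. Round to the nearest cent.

HK$475.69

PV(dividends) I = 16.96·e^(−0.0320·3/12) + 16.96·e^(−0.0320·11/12)
I = 16.8249 + 16.4697 = 33.2946
F = (S − I)·e^(rT) = (489.12 − 33.2946) · e^(0.0320·16/12)
= 455.8254 · e^0.042667 = 455.8254 × 1.043590 = HK$475.69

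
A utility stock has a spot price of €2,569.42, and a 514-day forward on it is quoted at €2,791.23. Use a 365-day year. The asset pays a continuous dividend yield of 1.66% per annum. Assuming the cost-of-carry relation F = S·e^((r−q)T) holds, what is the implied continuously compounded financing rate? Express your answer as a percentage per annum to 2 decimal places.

7.54%

From F = S·e^((r−q)T): (r − q) = ln(F/S)/T
ln(2791.23/2569.42) = ln(1.086327) = 0.082802
(r − q) = 0.082802 / (514/365) = 0.058799
r = ln(F/S)/T + q = 0.058799 + 0.0166 = 0.075399
r = 7.54%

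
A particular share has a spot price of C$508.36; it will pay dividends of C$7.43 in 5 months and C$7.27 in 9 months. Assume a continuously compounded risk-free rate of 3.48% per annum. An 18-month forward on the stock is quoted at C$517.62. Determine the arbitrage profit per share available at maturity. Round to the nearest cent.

PV(dividends) I = 7.43·e^(−0.0348·5/12) + 7.27·e^(−0.0348·9/12) = 14.4058
Fair forward F* = (S − I)·e^(rT) = (508.36 − 14.4058)·e^0.052200 = 493.9542 × 1.053586 = 520.4232
Market C$517.62 < fair 520.4232: forward underpriced → reverse cash-and-carry (short the stock, invest proceeds at r, pay the dividends, go long the forward).
Profit at T = |F_mkt − F*| = |517.62 − 520.4232| = C$2.80 per share

C$2.80 per share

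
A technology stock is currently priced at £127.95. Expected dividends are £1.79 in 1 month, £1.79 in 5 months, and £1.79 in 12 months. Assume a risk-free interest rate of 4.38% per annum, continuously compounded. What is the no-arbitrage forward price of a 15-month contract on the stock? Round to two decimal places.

£129.60

PV(dividends) I = 1.79·e^(−0.0438·1/12) + 1.79·e^(−0.0438·5/12) + 1.79·e^(−0.0438·12/12)
I = 1.7835 + 1.7576 + 1.7133 = 5.2544
F = (S − I)·e^(rT) = (127.95 − 5.2544) · e^(0.0438·15/12)
= 122.6956 · e^0.054750 = 122.6956 × 1.056277 = £129.60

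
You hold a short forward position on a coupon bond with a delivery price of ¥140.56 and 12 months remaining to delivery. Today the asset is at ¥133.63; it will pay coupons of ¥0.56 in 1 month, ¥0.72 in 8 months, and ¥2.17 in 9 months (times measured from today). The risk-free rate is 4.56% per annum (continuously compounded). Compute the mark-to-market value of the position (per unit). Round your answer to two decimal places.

¥4.02

PV(remaining coupons) I = 0.56·e^(−0.0456·1/12) + 0.72·e^(−0.0456·8/12) + 2.17·e^(−0.0456·9/12) = 3.3534
Current forward F = (S − I)·e^(rT) = (133.63 − 3.3534)·e^(0.0456·12/12) = 130.2766 × 1.046656 = 136.3548
Value (long) = (F − K)·e^(−rT) = (136.3548 − 140.56) × 0.955424 = -4.0177
Short position value = −(long value) = ¥4.02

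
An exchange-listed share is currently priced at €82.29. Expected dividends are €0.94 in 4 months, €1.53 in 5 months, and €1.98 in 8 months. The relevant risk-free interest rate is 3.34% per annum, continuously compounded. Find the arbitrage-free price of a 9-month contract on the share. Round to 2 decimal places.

€79.89

PV(dividends) I = 0.94·e^(−0.0334·4/12) + 1.53·e^(−0.0334·5/12) + 1.98·e^(−0.0334·8/12)
I = 0.9296 + 1.5089 + 1.9364 = 4.3749
F = (S − I)·e^(rT) = (82.29 − 4.3749) · e^(0.0334·9/12)
= 77.9151 · e^0.025050 = 77.9151 × 1.025366 = €79.89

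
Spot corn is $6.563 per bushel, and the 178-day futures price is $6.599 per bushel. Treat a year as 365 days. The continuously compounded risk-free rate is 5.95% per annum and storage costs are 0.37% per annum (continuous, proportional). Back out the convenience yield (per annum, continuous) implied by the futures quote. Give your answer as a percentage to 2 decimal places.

5.20%

F = S·e^((r+u−y)T) ⇒ (r+u−y) = ln(F/S)/T
ln(6.599/6.563) = 0.005470; /T ⇒ 0.011217
y = r + u − ln(F/S)/T = 0.0595 + 0.0037 − 0.011217 = 0.051983
y = 5.20%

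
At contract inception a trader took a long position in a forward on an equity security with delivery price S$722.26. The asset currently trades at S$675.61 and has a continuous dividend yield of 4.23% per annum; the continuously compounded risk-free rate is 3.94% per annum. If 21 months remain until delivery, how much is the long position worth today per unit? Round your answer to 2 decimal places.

Current fair forward for the remaining 21 months: F = S·e^((r − q)·T), (r − q) = 0.0394 − 0.0423 = -0.0029
F = 675.61 · e^(-0.0029 × 21/12) = 675.61 × 0.994938 = 672.1901
Value of long forward = (F − K)·e^(−rT) = (672.1901 − 722.26) · e^(−0.0394·21/12)
= -50.0699 × 0.933373 = -46.73

-S$46.73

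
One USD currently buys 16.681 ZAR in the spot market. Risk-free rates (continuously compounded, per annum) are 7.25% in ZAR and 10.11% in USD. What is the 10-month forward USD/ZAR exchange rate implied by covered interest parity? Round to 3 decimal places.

F = S·e^((r_ZAR − r_USD)T) = 16.681 · e^((0.0725 − 0.1011) × 10/12)
= 16.681 · e^-0.023833 = 16.681 × 0.976449
F = 16.288 ZAR per USD

16.288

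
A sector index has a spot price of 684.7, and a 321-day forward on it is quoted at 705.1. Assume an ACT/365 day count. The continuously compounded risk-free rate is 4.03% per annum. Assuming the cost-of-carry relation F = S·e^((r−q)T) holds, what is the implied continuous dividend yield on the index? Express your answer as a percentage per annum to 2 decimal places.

0.69%

From F = S·e^((r−q)T): (r − q) = ln(F/S)/T
ln(705.1/684.7) = ln(1.029794) = 0.029359
(r − q) = 0.029359 / (321/365) = 0.033383
q = r − ln(F/S)/T = 0.0403 − 0.033383 = 0.006917
q = 0.69%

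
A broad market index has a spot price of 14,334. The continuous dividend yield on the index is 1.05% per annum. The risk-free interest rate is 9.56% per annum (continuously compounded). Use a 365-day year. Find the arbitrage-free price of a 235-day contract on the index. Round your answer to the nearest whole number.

15,141

F = S·e^((r − q)T) = 14334 · e^((0.0956 − 0.0105) × 235/365)
= 14334 · e^0.054790 = 14334 × 1.056319
F = 15,141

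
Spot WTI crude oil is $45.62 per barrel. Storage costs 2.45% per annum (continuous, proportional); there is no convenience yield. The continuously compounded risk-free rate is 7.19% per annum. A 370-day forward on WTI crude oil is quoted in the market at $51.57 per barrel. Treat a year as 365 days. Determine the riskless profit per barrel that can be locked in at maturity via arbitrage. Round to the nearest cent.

Fair forward: F* = S·e^(carry·T), with carry = (r + u) = 0.0719 + 0.0245 = 0.0964
F* = 45.62 · e^(0.0964 × 370/365) = 45.62 · e^0.097721 = 45.62 × 1.102655 = $50.3031
Market $51.57 > fair $50.3031: forward overpriced → cash-and-carry (buy spot, short the forward).
At maturity, profit = |F_mkt − F*| = |51.57 − 50.3031| = $1.27 per barrel

$1.27 per barrel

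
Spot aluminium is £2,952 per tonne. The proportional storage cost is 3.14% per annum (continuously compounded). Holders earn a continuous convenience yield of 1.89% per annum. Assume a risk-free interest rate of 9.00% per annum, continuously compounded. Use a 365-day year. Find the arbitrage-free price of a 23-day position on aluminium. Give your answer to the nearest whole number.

£2,971 per tonne

Net carry = r + u − y = 0.0900 + 0.0314 − 0.0189 = 0.1025
F = S·e^((r+u−y)T) = 2952 · e^(0.1025 × 23/365) = 2952 · e^0.006459
= 2952 × 1.006480 = £2,971 per tonne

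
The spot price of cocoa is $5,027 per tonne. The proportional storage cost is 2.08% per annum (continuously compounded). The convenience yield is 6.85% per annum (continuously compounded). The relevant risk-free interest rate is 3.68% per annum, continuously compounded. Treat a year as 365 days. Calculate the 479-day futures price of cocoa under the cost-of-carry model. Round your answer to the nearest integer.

Net carry = r + u − y = 0.0368 + 0.0208 − 0.0685 = -0.0109
F = S·e^((r+u−y)T) = 5027 · e^(-0.0109 × 479/365) = 5027 · e^-0.014304
= 5027 × 0.985798 = $4,956 per tonne

$4,956 per tonne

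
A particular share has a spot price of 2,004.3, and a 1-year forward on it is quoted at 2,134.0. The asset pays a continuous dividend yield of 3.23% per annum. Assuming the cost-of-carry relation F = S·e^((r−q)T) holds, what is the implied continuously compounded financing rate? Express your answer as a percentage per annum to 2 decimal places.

9.50%

From F = S·e^((r−q)T): (r − q) = ln(F/S)/T
ln(2134.0/2004.3) = ln(1.064711) = 0.062703
(r − q) = 0.062703 / (1) = 0.062703
r = ln(F/S)/T + q = 0.062703 + 0.0323 = 0.095003
r = 9.50%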